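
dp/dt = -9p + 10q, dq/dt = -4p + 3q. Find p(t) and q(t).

p(t) = -C_1e^(-3t)sin(2t) + 2C_1e^(-3t)cos(2t) + 2C_2e^(-3t)sin(2t) + C_2e^(-3t)cos(2t), q(t) = -C_1e^(-3t)sin(2t) + C_1e^(-3t)cos(2t) + C_2e^(-3t)sin(2t) + C_2e^(-3t)cos(2t)

Coefficient matrix A = [[-9, 10], [-4, 3]].
Characteristic polynomial det(A - λI) = λ^2 + 6λ + 13 = 0.
Eigenvalues λ = -3 ± 2i (complex conjugate pair).
For λ=-3+2i: an eigenvector is (2,1) - i(-1,-1) = (2 + i, 1 + i).
A real fundamental pair from Re and Im of e^((-3+2i)t)v: X_1 = e^(-3t)(cos(2t)·(2,1) + sin(2t)·(-1,-1)), X_2 = e^(-3t)(sin(2t)·(2,1) - cos(2t)·(-1,-1)).
General solution: C_1X_1 + C_2X_2.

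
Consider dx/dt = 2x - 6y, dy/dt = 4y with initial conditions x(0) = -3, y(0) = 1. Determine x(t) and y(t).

Coefficient matrix A = [[2, -6], [0, 4]].
Characteristic polynomial det(A - λI) = λ^2 - 6λ + 8 = 0.
Eigenvalues λ = 4, 2.
For λ=4: (A-λI) row 1 is [-2, -6], so an eigenvector is (-3, 1).
For λ=2: (A-λI) row 1 is [0, -6], so an eigenvector is (1, 0).
General solution: C_1e^(4t)(-3,1) + C_2e^(2t)(1,0).
Applying x(0)=-3, y(0)=1 gives C_1=1, C_2=0.

x(t) = -3e^(4t), y(t) = e^(4t)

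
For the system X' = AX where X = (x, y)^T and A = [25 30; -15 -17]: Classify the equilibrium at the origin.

A = [[25,30],[-15,-17]]; det(A-λI) = λ^2 - 8λ + 25.
λ = 4 ± 3i: positive real part.

unstable spiral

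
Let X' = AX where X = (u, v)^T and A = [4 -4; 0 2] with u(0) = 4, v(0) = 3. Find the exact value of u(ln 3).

-108

A = [[4,-4],[0,2]]; eigenvalues λ = 2, 4.
Eigenvectors: (-2,-1) for λ=2, (-1,0) for λ=4.
From the initial condition, c_1 = -3, c_2 = 2.
u(ln 3) = (-3)(3^2)(-2) + (2)(3^4)(-1) = -108.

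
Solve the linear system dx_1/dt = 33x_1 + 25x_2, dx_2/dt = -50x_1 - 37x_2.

Coefficient matrix A = [[33, 25], [-50, -37]].
Characteristic polynomial det(A - λI) = λ^2 + 4λ + 29 = 0.
Eigenvalues λ = -2 ± 5i (complex conjugate pair).
For λ=-2+5i: an eigenvector is (-2,3) - i(1,-1) = (-2 - i, 3 + i).
A real fundamental pair from Re and Im of e^((-2+5i)t)v: X_1 = e^(-2t)(cos(5t)·(-2,3) + sin(5t)·(1,-1)), X_2 = e^(-2t)(sin(5t)·(-2,3) - cos(5t)·(1,-1)).
General solution: K_1X_1 + K_2X_2.

x_1(t) = K_1e^(-2t)sin(5t) - 2K_1e^(-2t)cos(5t) - 2K_2e^(-2t)sin(5t) - K_2e^(-2t)cos(5t), x_2(t) = -K_1e^(-2t)sin(5t) + 3K_1e^(-2t)cos(5t) + 3K_2e^(-2t)sin(5t) + K_2e^(-2t)cos(5t)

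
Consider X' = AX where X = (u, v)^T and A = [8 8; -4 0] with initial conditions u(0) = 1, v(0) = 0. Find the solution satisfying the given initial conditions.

u(t) = e^(4t)sin(4t) + e^(4t)cos(4t), v(t) = -e^(4t)sin(4t)

Coefficient matrix A = [[8, 8], [-4, 0]].
Characteristic polynomial det(A - λI) = λ^2 - 8λ + 32 = 0.
Eigenvalues λ = 4 ± 4i (complex conjugate pair).
For λ=4+4i: an eigenvector is (-1,1) - i(1,0) = (-1 - i, 1).
A real fundamental pair from Re and Im of e^((4+4i)t)v: X_1 = e^(4t)(cos(4t)·(-1,1) + sin(4t)·(1,0)), X_2 = e^(4t)(sin(4t)·(-1,1) - cos(4t)·(1,0)).
General solution: C_1X_1 + C_2X_2.
Applying u(0)=1, v(0)=0 gives C_1=0, C_2=-1.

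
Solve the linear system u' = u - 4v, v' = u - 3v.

Coefficient matrix A = [[1, -4], [1, -3]].
Characteristic polynomial det(A - λI) = λ^2 + 2λ + 1 = 0.
Single eigenvalue λ = -1 with algebraic multiplicity 2.
Eigenvector v = (2,1); generalized eigenvector w with (A-λI)w=v is (3,1).
General solution: e^(-t)[c_1·v + c_2·(t·v + w)].

u(t) = 2c_1e^(-t) + 2c_2te^(-t) + 3c_2e^(-t), v(t) = c_1e^(-t) + c_2te^(-t) + c_2e^(-t)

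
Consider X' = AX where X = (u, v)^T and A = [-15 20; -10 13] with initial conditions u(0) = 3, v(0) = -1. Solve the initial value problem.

Coefficient matrix A = [[-15, 20], [-10, 13]].
Characteristic polynomial det(A - λI) = λ^2 + 2λ + 5 = 0.
Eigenvalues λ = -1 ± 2i (complex conjugate pair).
For λ=-1+2i: an eigenvector is (-1,-1) - i(-3,-2) = (-1 + 3i, -1 + 2i).
A real fundamental pair from Re and Im of e^((-1+2i)t)v: X_1 = e^(-t)(cos(2t)·(-1,-1) + sin(2t)·(-3,-2)), X_2 = e^(-t)(sin(2t)·(-1,-1) - cos(2t)·(-3,-2)).
General solution: K_1X_1 + K_2X_2.
Applying u(0)=3, v(0)=-1 gives K_1=9, K_2=4.

u(t) = -31e^(-t)sin(2t) + 3e^(-t)cos(2t), v(t) = -22e^(-t)sin(2t) - e^(-t)cos(2t)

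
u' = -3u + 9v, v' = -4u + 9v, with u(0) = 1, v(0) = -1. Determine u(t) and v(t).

u(t) = -15te^(3t) + e^(3t), v(t) = -10te^(3t) - e^(3t)

Coefficient matrix A = [[-3, 9], [-4, 9]].
Characteristic polynomial det(A - λI) = λ^2 - 6λ + 9 = 0.
Single eigenvalue λ = 3 with algebraic multiplicity 2.
Eigenvector v = (-3,-2); generalized eigenvector w with (A-λI)w=v is (-1,-1).
General solution: e^(3t)[C_1·v + C_2·(t·v + w)].
Applying u(0)=1, v(0)=-1 gives C_1=-2, C_2=5.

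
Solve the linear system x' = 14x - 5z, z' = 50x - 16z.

Coefficient matrix A = [[14, -5], [50, -16]].
Characteristic polynomial det(A - λI) = λ^2 + 2λ + 26 = 0.
Eigenvalues λ = -1 ± 5i (complex conjugate pair).
For λ=-1+5i: an eigenvector is (1,3) - i(0,1) = (1, 3 - i).
A real fundamental pair from Re and Im of e^((-1+5i)t)v: X_1 = e^(-t)(cos(5t)·(1,3) + sin(5t)·(0,1)), X_2 = e^(-t)(sin(5t)·(1,3) - cos(5t)·(0,1)).
General solution: K_1X_1 + K_2X_2.

x(t) = K_1e^(-t)cos(5t) + K_2e^(-t)sin(5t), z(t) = K_1e^(-t)sin(5t) + 3K_1e^(-t)cos(5t) + 3K_2e^(-t)sin(5t) - K_2e^(-t)cos(5t)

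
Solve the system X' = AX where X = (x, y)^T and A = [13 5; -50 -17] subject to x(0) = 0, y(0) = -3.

x(t) = -3e^(-2t)sin(5t), y(t) = 9e^(-2t)sin(5t) - 3e^(-2t)cos(5t)

Coefficient matrix A = [[13, 5], [-50, -17]].
Characteristic polynomial det(A - λI) = λ^2 + 4λ + 29 = 0.
Eigenvalues λ = -2 ± 5i (complex conjugate pair).
For λ=-2+5i: an eigenvector is (1,-3) - i(0,-1) = (1, -3 + i).
A real fundamental pair from Re and Im of e^((-2+5i)t)v: X_1 = e^(-2t)(cos(5t)·(1,-3) + sin(5t)·(0,-1)), X_2 = e^(-2t)(sin(5t)·(1,-3) - cos(5t)·(0,-1)).
General solution: K_1X_1 + K_2X_2.
Applying x(0)=0, y(0)=-3 gives K_1=0, K_2=-3.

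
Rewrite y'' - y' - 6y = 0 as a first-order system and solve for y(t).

Let x_1 = y, x_2 = y'. Then x_1' = x_2 and x_2' = 6x_1 + x_2.
A = [[0,1],[6,1]]; det(A-λI) = λ^2 - λ - 6.
Eigenvalues λ = 3, -2 with eigenvectors (1,3), (1,-2).

y(t) = c_1e^(3t) + c_2e^(-2t)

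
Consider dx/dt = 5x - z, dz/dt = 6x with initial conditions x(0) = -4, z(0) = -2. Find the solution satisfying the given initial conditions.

Coefficient matrix A = [[5, -1], [6, 0]].
Characteristic polynomial det(A - λI) = λ^2 - 5λ + 6 = 0.
Eigenvalues λ = 3, 2.
For λ=3: (A-λI) row 1 is [2, -1], so an eigenvector is (-1, -2).
For λ=2: (A-λI) row 1 is [3, -1], so an eigenvector is (-1, -3).
General solution: C_1e^(3t)(-1,-2) + C_2e^(2t)(-1,-3).
Applying x(0)=-4, z(0)=-2 gives C_1=10, C_2=-6.

x(t) = -10e^(3t) + 6e^(2t), z(t) = -20e^(3t) + 18e^(2t)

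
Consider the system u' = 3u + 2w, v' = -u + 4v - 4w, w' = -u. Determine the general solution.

Coefficient matrix A = [[3, 0, 2], [-1, 4, -4], [-1, 0, 0]].
det(A - λI) = 0 gives eigenvalues λ = 2, 4, 1.
For λ=2: eigenvector (2,-1,-1).
For λ=4: eigenvector (0,1,0).
For λ=1: eigenvector (-1,1,1).
General solution: c_1e^(2t)(2,-1,-1) + c_2e^(4t)(0,1,0) + c_3e^(t)(-1,1,1).

u(t) = 2c_1e^(2t) - c_3e^(t), v(t) = -c_1e^(2t) + c_2e^(4t) + c_3e^(t), w(t) = -c_1e^(2t) + c_3e^(t)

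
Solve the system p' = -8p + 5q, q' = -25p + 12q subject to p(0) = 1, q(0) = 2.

p(t) = e^(2t)cos(5t), q(t) = -e^(2t)sin(5t) + 2e^(2t)cos(5t)

Coefficient matrix A = [[-8, 5], [-25, 12]].
Characteristic polynomial det(A - λI) = λ^2 - 4λ + 29 = 0.
Eigenvalues λ = 2 ± 5i (complex conjugate pair).
For λ=2+5i: an eigenvector is (0,-1) - i(-1,-2) = (0 + i, -1 + 2i).
A real fundamental pair from Re and Im of e^((2+5i)t)v: X_1 = e^(2t)(cos(5t)·(0,-1) + sin(5t)·(-1,-2)), X_2 = e^(2t)(sin(5t)·(0,-1) - cos(5t)·(-1,-2)).
General solution: c_1X_1 + c_2X_2.
Applying p(0)=1, q(0)=2 gives c_1=0, c_2=1.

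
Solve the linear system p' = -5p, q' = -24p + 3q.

Coefficient matrix A = [[-5, 0], [-24, 3]].
Characteristic polynomial det(A - λI) = λ^2 + 2λ - 15 = 0.
Eigenvalues λ = 3, -5.
For λ=3: (A-λI) row 1 is [-8, 0], so an eigenvector is (0, 1).
For λ=-5: (A-λI) row 2 is [-24, 8], so an eigenvector is (-1, -3).
General solution: c_1e^(3t)(0,1) + c_2e^(-5t)(-1,-3).

p(t) = -c_2e^(-5t), q(t) = c_1e^(3t) - 3c_2e^(-5t)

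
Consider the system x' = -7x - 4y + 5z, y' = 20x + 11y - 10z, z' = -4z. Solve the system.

x(t) = c_1e^(t) - 2c_2e^(3t) - c_3e^(-4t), y(t) = -2c_1e^(t) + 5c_2e^(3t) + 2c_3e^(-4t), z(t) = c_3e^(-4t)

Coefficient matrix A = [[-7, -4, 5], [20, 11, -10], [0, 0, -4]].
det(A - λI) = 0 gives eigenvalues λ = 1, 3, -4.
For λ=1: eigenvector (1,-2,0).
For λ=3: eigenvector (-2,5,0).
For λ=-4: eigenvector (-1,2,1).
General solution: c_1e^(t)(1,-2,0) + c_2e^(3t)(-2,5,0) + c_3e^(-4t)(-1,2,1).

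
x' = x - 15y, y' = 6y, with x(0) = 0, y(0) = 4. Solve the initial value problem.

x(t) = -12e^(6t) + 12e^(t), y(t) = 4e^(6t)

Coefficient matrix A = [[1, -15], [0, 6]].
Characteristic polynomial det(A - λI) = λ^2 - 7λ + 6 = 0.
Eigenvalues λ = 6, 1.
For λ=6: (A-λI) row 1 is [-5, -15], so an eigenvector is (-3, 1).
For λ=1: (A-λI) row 1 is [0, -15], so an eigenvector is (1, 0).
General solution: K_1e^(6t)(-3,1) + K_2e^(t)(1,0).
Applying x(0)=0, y(0)=4 gives K_1=4, K_2=12.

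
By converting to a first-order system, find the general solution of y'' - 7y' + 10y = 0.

Let x_1 = y, x_2 = y'. Then x_1' = x_2 and x_2' = -10x_1 + 7x_2.
A = [[0,1],[-10,7]]; det(A-λI) = λ^2 - 7λ + 10.
Eigenvalues λ = 2, 5 with eigenvectors (1,2), (1,5).

y(t) = c_1e^(2t) + c_2e^(5t)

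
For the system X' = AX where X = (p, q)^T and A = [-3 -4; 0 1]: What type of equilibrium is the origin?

saddle

A = [[-3,-4],[0,1]]; det(A-λI) = λ^2 + 2λ - 3.
λ = -3, 1: opposite signs.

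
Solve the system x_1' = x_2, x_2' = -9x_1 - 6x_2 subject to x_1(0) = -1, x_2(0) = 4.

Coefficient matrix A = [[0, 1], [-9, -6]].
Characteristic polynomial det(A - λI) = λ^2 + 6λ + 9 = 0.
Single eigenvalue λ = -3 with algebraic multiplicity 2.
Eigenvector v = (-1,3); generalized eigenvector w with (A-λI)w=v is (0,-1).
General solution: e^(-3t)[C_1·v + C_2·(t·v + w)].
Applying x_1(0)=-1, x_2(0)=4 gives C_1=1, C_2=-1.

x_1(t) = te^(-3t) - e^(-3t), x_2(t) = -3te^(-3t) + 4e^(-3t)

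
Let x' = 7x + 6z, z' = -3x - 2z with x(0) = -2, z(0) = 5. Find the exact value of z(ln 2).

A = [[7,6],[-3,-2]]; eigenvalues λ = 1, 4.
Eigenvectors: (1,-1) for λ=1, (2,-1) for λ=4.
From the initial condition, c_1 = -8, c_2 = 3.
z(ln 2) = (-8)(2^1)(-1) + (3)(2^4)(-1) = -32.

-32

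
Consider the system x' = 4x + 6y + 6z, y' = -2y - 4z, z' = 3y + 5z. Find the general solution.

x(t) = -2c_1e^(t) + c_3e^(4t), y(t) = 4c_1e^(t) + c_2e^(2t), z(t) = -3c_1e^(t) - c_2e^(2t)

Coefficient matrix A = [[4, 6, 6], [0, -2, -4], [0, 3, 5]].
det(A - λI) = 0 gives eigenvalues λ = 1, 2, 4.
For λ=1: eigenvector (-2,4,-3).
For λ=2: eigenvector (0,1,-1).
For λ=4: eigenvector (1,0,0).
General solution: c_1e^(t)(-2,4,-3) + c_2e^(2t)(0,1,-1) + c_3e^(4t)(1,0,0).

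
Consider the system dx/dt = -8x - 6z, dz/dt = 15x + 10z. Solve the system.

Coefficient matrix A = [[-8, -6], [15, 10]].
Characteristic polynomial det(A - λI) = λ^2 - 2λ + 10 = 0.
Eigenvalues λ = 1 ± 3i (complex conjugate pair).
For λ=1+3i: an eigenvector is (1,-2) - i(1,-1) = (1 - i, -2 + i).
A real fundamental pair from Re and Im of e^((1+3i)t)v: X_1 = e^(t)(cos(3t)·(1,-2) + sin(3t)·(1,-1)), X_2 = e^(t)(sin(3t)·(1,-2) - cos(3t)·(1,-1)).
General solution: C_1X_1 + C_2X_2.

x(t) = C_1e^(t)sin(3t) + C_1e^(t)cos(3t) + C_2e^(t)sin(3t) - C_2e^(t)cos(3t), z(t) = -C_1e^(t)sin(3t) - 2C_1e^(t)cos(3t) - 2C_2e^(t)sin(3t) + C_2e^(t)cos(3t)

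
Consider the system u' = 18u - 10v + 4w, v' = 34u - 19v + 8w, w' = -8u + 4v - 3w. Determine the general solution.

u(t) = C_1e^(-2t) - 2C_2e^(t) - 4C_3e^(-3t), v(t) = 2C_1e^(-2t) - 3C_2e^(t) - 8C_3e^(-3t), w(t) = C_2e^(t) + C_3e^(-3t)

Coefficient matrix A = [[18, -10, 4], [34, -19, 8], [-8, 4, -3]].
det(A - λI) = 0 gives eigenvalues λ = -2, 1, -3.
For λ=-2: eigenvector (1,2,0).
For λ=1: eigenvector (-2,-3,1).
For λ=-3: eigenvector (-4,-8,1).
General solution: C_1e^(-2t)(1,2,0) + C_2e^(t)(-2,-3,1) + C_3e^(-3t)(-4,-8,1).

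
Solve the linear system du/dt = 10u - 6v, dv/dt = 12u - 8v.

u(t) = -c_1e^(4t) - c_2e^(-2t), v(t) = -c_1e^(4t) - 2c_2e^(-2t)

Coefficient matrix A = [[10, -6], [12, -8]].
Characteristic polynomial det(A - λI) = λ^2 - 2λ - 8 = 0.
Eigenvalues λ = 4, -2.
For λ=4: (A-λI) row 1 is [6, -6], so an eigenvector is (-1, -1).
For λ=-2: (A-λI) row 1 is [12, -6], so an eigenvector is (-1, -2).
General solution: c_1e^(4t)(-1,-1) + c_2e^(-2t)(-1,-2).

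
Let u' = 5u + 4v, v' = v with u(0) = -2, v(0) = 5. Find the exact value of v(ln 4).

20

A = [[5,4],[0,1]]; eigenvalues λ = 1, 5.
Eigenvectors: (1,-1) for λ=1, (-1,0) for λ=5.
From the initial condition, c_1 = -5, c_2 = -3.
v(ln 4) = (-5)(4^1)(-1) + (-3)(4^5)(0) = 20.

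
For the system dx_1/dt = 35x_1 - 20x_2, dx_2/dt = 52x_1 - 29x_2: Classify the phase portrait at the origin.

A = [[35,-20],[52,-29]]; det(A-λI) = λ^2 - 6λ + 25.
λ = 3 ± 4i: positive real part.

unstable spiral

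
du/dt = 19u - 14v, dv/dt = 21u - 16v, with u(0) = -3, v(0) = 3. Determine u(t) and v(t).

u(t) = -15e^(5t) + 12e^(-2t), v(t) = -15e^(5t) + 18e^(-2t)

Coefficient matrix A = [[19, -14], [21, -16]].
Characteristic polynomial det(A - λI) = λ^2 - 3λ - 10 = 0.
Eigenvalues λ = 5, -2.
For λ=5: (A-λI) row 1 is [14, -14], so an eigenvector is (1, 1).
For λ=-2: (A-λI) row 1 is [21, -14], so an eigenvector is (-2, -3).
General solution: C_1e^(5t)(1,1) + C_2e^(-2t)(-2,-3).
Applying u(0)=-3, v(0)=3 gives C_1=-15, C_2=-6.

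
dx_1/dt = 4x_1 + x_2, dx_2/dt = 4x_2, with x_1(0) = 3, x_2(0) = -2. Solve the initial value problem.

x_1(t) = -2te^(4t) + 3e^(4t), x_2(t) = -2e^(4t)

Coefficient matrix A = [[4, 1], [0, 4]].
Characteristic polynomial det(A - λI) = λ^2 - 8λ + 16 = 0.
Single eigenvalue λ = 4 with algebraic multiplicity 2.
Eigenvector v = (1,0); generalized eigenvector w with (A-λI)w=v is (-1,1).
General solution: e^(4t)[C_1·v + C_2·(t·v + w)].
Applying x_1(0)=3, x_2(0)=-2 gives C_1=1, C_2=-2.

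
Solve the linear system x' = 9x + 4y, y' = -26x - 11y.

Coefficient matrix A = [[9, 4], [-26, -11]].
Characteristic polynomial det(A - λI) = λ^2 + 2λ + 5 = 0.
Eigenvalues λ = -1 ± 2i (complex conjugate pair).
For λ=-1+2i: an eigenvector is (-1,3) - i(1,-2) = (-1 - i, 3 + 2i).
A real fundamental pair from Re and Im of e^((-1+2i)t)v: X_1 = e^(-t)(cos(2t)·(-1,3) + sin(2t)·(1,-2)), X_2 = e^(-t)(sin(2t)·(-1,3) - cos(2t)·(1,-2)).
General solution: K_1X_1 + K_2X_2.

x(t) = K_1e^(-t)sin(2t) - K_1e^(-t)cos(2t) - K_2e^(-t)sin(2t) - K_2e^(-t)cos(2t), y(t) = -2K_1e^(-t)sin(2t) + 3K_1e^(-t)cos(2t) + 3K_2e^(-t)sin(2t) + 2K_2e^(-t)cos(2t)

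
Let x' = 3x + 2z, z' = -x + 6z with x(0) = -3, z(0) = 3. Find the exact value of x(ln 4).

A = [[3,2],[-1,6]]; eigenvalues λ = 4, 5.
Eigenvectors: (2,1) for λ=4, (-1,-1) for λ=5.
From the initial condition, c_1 = -6, c_2 = -9.
x(ln 4) = (-6)(4^4)(2) + (-9)(4^5)(-1) = 6144.

6144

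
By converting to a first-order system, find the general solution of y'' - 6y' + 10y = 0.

y(t) = K_1e^(3t)cos(t) + K_2e^(3t)sin(t)

Let x_1 = y, x_2 = y'. Then x_1' = x_2 and x_2' = -10x_1 + 6x_2.
A = [[0,1],[-10,6]]; det(A-λI) = λ^2 - 6λ + 10.
Eigenvalues λ = 3 ± i.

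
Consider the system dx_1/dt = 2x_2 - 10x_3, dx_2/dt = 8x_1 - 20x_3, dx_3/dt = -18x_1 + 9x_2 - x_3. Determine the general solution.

Coefficient matrix A = [[0, 2, -10], [8, 0, -20], [-18, 9, -1]].
det(A - λI) = 0 gives eigenvalues λ = -4, 4, -1.
For λ=-4: eigenvector (-4,-7,-3).
For λ=4: eigenvector (1,2,0).
For λ=-1: eigenvector (2,4,1).
General solution: c_1e^(-4t)(-4,-7,-3) + c_2e^(4t)(1,2,0) + c_3e^(-t)(2,4,1).

x_1(t) = -4c_1e^(-4t) + c_2e^(4t) + 2c_3e^(-t), x_2(t) = -7c_1e^(-4t) + 2c_2e^(4t) + 4c_3e^(-t), x_3(t) = -3c_1e^(-4t) + c_3e^(-t)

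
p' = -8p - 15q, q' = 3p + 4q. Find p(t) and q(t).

p(t) = C_1e^(-2t)sin(3t) + 2C_1e^(-2t)cos(3t) + 2C_2e^(-2t)sin(3t) - C_2e^(-2t)cos(3t), q(t) = -C_1e^(-2t)cos(3t) - C_2e^(-2t)sin(3t)

Coefficient matrix A = [[-8, -15], [3, 4]].
Characteristic polynomial det(A - λI) = λ^2 + 4λ + 13 = 0.
Eigenvalues λ = -2 ± 3i (complex conjugate pair).
For λ=-2+3i: an eigenvector is (2,-1) - i(1,0) = (2 - i, -1).
A real fundamental pair from Re and Im of e^((-2+3i)t)v: X_1 = e^(-2t)(cos(3t)·(2,-1) + sin(3t)·(1,0)), X_2 = e^(-2t)(sin(3t)·(2,-1) - cos(3t)·(1,0)).
General solution: C_1X_1 + C_2X_2.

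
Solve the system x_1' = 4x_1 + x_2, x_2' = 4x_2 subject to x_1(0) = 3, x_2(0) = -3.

Coefficient matrix A = [[4, 1], [0, 4]].
Characteristic polynomial det(A - λI) = λ^2 - 8λ + 16 = 0.
Single eigenvalue λ = 4 with algebraic multiplicity 2.
Eigenvector v = (1,0); generalized eigenvector w with (A-λI)w=v is (-1,1).
General solution: e^(4t)[c_1·v + c_2·(t·v + w)].
Applying x_1(0)=3, x_2(0)=-3 gives c_1=0, c_2=-3.

x_1(t) = -3te^(4t) + 3e^(4t), x_2(t) = -3e^(4t)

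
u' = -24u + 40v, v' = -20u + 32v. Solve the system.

u(t) = 3c_1e^(4t)sin(4t) + c_1e^(4t)cos(4t) + c_2e^(4t)sin(4t) - 3c_2e^(4t)cos(4t), v(t) = 2c_1e^(4t)sin(4t) + c_1e^(4t)cos(4t) + c_2e^(4t)sin(4t) - 2c_2e^(4t)cos(4t)

Coefficient matrix A = [[-24, 40], [-20, 32]].
Characteristic polynomial det(A - λI) = λ^2 - 8λ + 32 = 0.
Eigenvalues λ = 4 ± 4i (complex conjugate pair).
For λ=4+4i: an eigenvector is (1,1) - i(3,2) = (1 - 3i, 1 - 2i).
A real fundamental pair from Re and Im of e^((4+4i)t)v: X_1 = e^(4t)(cos(4t)·(1,1) + sin(4t)·(3,2)), X_2 = e^(4t)(sin(4t)·(1,1) - cos(4t)·(3,2)).
General solution: c_1X_1 + c_2X_2.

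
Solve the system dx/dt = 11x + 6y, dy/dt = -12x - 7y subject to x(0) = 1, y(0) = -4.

x(t) = -2e^(5t) + 3e^(-t), y(t) = 2e^(5t) - 6e^(-t)

Coefficient matrix A = [[11, 6], [-12, -7]].
Characteristic polynomial det(A - λI) = λ^2 - 4λ - 5 = 0.
Eigenvalues λ = 5, -1.
For λ=5: (A-λI) row 1 is [6, 6], so an eigenvector is (1, -1).
For λ=-1: (A-λI) row 1 is [12, 6], so an eigenvector is (1, -2).
General solution: K_1e^(5t)(1,-1) + K_2e^(-t)(1,-2).
Applying x(0)=1, y(0)=-4 gives K_1=-2, K_2=3.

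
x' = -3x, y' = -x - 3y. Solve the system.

x(t) = C_2e^(-3t), y(t) = -C_1e^(-3t) - C_2te^(-3t) - 3C_2e^(-3t)

Coefficient matrix A = [[-3, 0], [-1, -3]].
Characteristic polynomial det(A - λI) = λ^2 + 6λ + 9 = 0.
Single eigenvalue λ = -3 with algebraic multiplicity 2.
Eigenvector v = (0,-1); generalized eigenvector w with (A-λI)w=v is (1,-3).
General solution: e^(-3t)[C_1·v + C_2·(t·v + w)].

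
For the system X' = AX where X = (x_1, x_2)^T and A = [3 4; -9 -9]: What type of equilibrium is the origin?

A = [[3,4],[-9,-9]]; det(A-λI) = λ^2 + 6λ + 9.
repeated λ = -3 with a single eigenvector.

stable improper node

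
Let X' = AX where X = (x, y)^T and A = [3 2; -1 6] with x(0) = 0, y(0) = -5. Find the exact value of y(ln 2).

A = [[3,2],[-1,6]]; eigenvalues λ = 5, 4.
Eigenvectors: (1,1) for λ=5, (2,1) for λ=4.
From the initial condition, c_1 = -10, c_2 = 5.
y(ln 2) = (-10)(2^5)(1) + (5)(2^4)(1) = -240.

-240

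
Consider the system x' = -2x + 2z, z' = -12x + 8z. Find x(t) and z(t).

Coefficient matrix A = [[-2, 2], [-12, 8]].
Characteristic polynomial det(A - λI) = λ^2 - 6λ + 8 = 0.
Eigenvalues λ = 4, 2.
For λ=4: (A-λI) row 1 is [-6, 2], so an eigenvector is (-1, -3).
For λ=2: (A-λI) row 1 is [-4, 2], so an eigenvector is (1, 2).
General solution: c_1e^(4t)(-1,-3) + c_2e^(2t)(1,2).

x(t) = -c_1e^(4t) + c_2e^(2t), z(t) = -3c_1e^(4t) + 2c_2e^(2t)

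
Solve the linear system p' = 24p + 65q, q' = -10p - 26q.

p(t) = -2c_1e^(-t)sin(5t) - 3c_1e^(-t)cos(5t) - 3c_2e^(-t)sin(5t) + 2c_2e^(-t)cos(5t), q(t) = c_1e^(-t)sin(5t) + c_1e^(-t)cos(5t) + c_2e^(-t)sin(5t) - c_2e^(-t)cos(5t)

Coefficient matrix A = [[24, 65], [-10, -26]].
Characteristic polynomial det(A - λI) = λ^2 + 2λ + 26 = 0.
Eigenvalues λ = -1 ± 5i (complex conjugate pair).
For λ=-1+5i: an eigenvector is (-3,1) - i(-2,1) = (-3 + 2i, 1 - i).
A real fundamental pair from Re and Im of e^((-1+5i)t)v: X_1 = e^(-t)(cos(5t)·(-3,1) + sin(5t)·(-2,1)), X_2 = e^(-t)(sin(5t)·(-3,1) - cos(5t)·(-2,1)).
General solution: c_1X_1 + c_2X_2.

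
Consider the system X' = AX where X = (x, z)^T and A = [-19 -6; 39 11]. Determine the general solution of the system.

x(t) = c_1e^(-4t)sin(3t) + c_1e^(-4t)cos(3t) + c_2e^(-4t)sin(3t) - c_2e^(-4t)cos(3t), z(t) = -2c_1e^(-4t)sin(3t) - 3c_1e^(-4t)cos(3t) - 3c_2e^(-4t)sin(3t) + 2c_2e^(-4t)cos(3t)

Coefficient matrix A = [[-19, -6], [39, 11]].
Characteristic polynomial det(A - λI) = λ^2 + 8λ + 25 = 0.
Eigenvalues λ = -4 ± 3i (complex conjugate pair).
For λ=-4+3i: an eigenvector is (1,-3) - i(1,-2) = (1 - i, -3 + 2i).
A real fundamental pair from Re and Im of e^((-4+3i)t)v: X_1 = e^(-4t)(cos(3t)·(1,-3) + sin(3t)·(1,-2)), X_2 = e^(-4t)(sin(3t)·(1,-3) - cos(3t)·(1,-2)).
General solution: c_1X_1 + c_2X_2.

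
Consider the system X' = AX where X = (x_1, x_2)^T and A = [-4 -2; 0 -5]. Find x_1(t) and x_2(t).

x_1(t) = -2C_1e^(-5t) + C_2e^(-4t), x_2(t) = -C_1e^(-5t)

Coefficient matrix A = [[-4, -2], [0, -5]].
Characteristic polynomial det(A - λI) = λ^2 + 9λ + 20 = 0.
Eigenvalues λ = -5, -4.
For λ=-5: (A-λI) row 1 is [1, -2], so an eigenvector is (-2, -1).
For λ=-4: (A-λI) row 1 is [0, -2], so an eigenvector is (1, 0).
General solution: C_1e^(-5t)(-2,-1) + C_2e^(-4t)(1,0).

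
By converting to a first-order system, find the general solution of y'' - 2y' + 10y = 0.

y(t) = C_1e^(t)cos(3t) + C_2e^(t)sin(3t)

Let x_1 = y, x_2 = y'. Then x_1' = x_2 and x_2' = -10x_1 + 2x_2.
A = [[0,1],[-10,2]]; det(A-λI) = λ^2 - 2λ + 10.
Eigenvalues λ = 1 ± 3i.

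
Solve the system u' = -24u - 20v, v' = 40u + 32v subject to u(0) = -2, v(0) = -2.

Coefficient matrix A = [[-24, -20], [40, 32]].
Characteristic polynomial det(A - λI) = λ^2 - 8λ + 32 = 0.
Eigenvalues λ = 4 ± 4i (complex conjugate pair).
For λ=4+4i: an eigenvector is (-1,1) - i(2,-3) = (-1 - 2i, 1 + 3i).
A real fundamental pair from Re and Im of e^((4+4i)t)v: X_1 = e^(4t)(cos(4t)·(-1,1) + sin(4t)·(2,-3)), X_2 = e^(4t)(sin(4t)·(-1,1) - cos(4t)·(2,-3)).
General solution: K_1X_1 + K_2X_2.
Applying u(0)=-2, v(0)=-2 gives K_1=10, K_2=-4.

u(t) = 24e^(4t)sin(4t) - 2e^(4t)cos(4t), v(t) = -34e^(4t)sin(4t) - 2e^(4t)cos(4t)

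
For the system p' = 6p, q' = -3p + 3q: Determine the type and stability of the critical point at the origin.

A = [[6,0],[-3,3]]; det(A-λI) = λ^2 - 9λ + 18.
λ = 3, 6: both positive.

unstable node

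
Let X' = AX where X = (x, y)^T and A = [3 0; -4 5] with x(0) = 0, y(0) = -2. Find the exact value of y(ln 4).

A = [[3,0],[-4,5]]; eigenvalues λ = 5, 3.
Eigenvectors: (0,-1) for λ=5, (1,2) for λ=3.
From the initial condition, c_1 = 2, c_2 = 0.
y(ln 4) = (2)(4^5)(-1) + (0)(4^3)(2) = -2048.

-2048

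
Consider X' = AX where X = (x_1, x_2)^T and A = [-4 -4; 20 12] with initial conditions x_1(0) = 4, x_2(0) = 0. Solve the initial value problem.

Coefficient matrix A = [[-4, -4], [20, 12]].
Characteristic polynomial det(A - λI) = λ^2 - 8λ + 32 = 0.
Eigenvalues λ = 4 ± 4i (complex conjugate pair).
For λ=4+4i: an eigenvector is (0,-1) - i(1,-2) = (0 - i, -1 + 2i).
A real fundamental pair from Re and Im of e^((4+4i)t)v: X_1 = e^(4t)(cos(4t)·(0,-1) + sin(4t)·(1,-2)), X_2 = e^(4t)(sin(4t)·(0,-1) - cos(4t)·(1,-2)).
General solution: C_1X_1 + C_2X_2.
Applying x_1(0)=4, x_2(0)=0 gives C_1=-8, C_2=-4.

x_1(t) = -8e^(4t)sin(4t) + 4e^(4t)cos(4t), x_2(t) = 20e^(4t)sin(4t)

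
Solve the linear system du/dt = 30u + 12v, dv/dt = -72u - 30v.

u(t) = C_1e^(6t) - C_2e^(-6t), v(t) = -2C_1e^(6t) + 3C_2e^(-6t)

Coefficient matrix A = [[30, 12], [-72, -30]].
Characteristic polynomial det(A - λI) = λ^2 - 36 = 0.
Eigenvalues λ = 6, -6.
For λ=6: (A-λI) row 1 is [24, 12], so an eigenvector is (1, -2).
For λ=-6: (A-λI) row 1 is [36, 12], so an eigenvector is (-1, 3).
General solution: C_1e^(6t)(1,-2) + C_2e^(-6t)(-1,3).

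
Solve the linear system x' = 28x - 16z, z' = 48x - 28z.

Coefficient matrix A = [[28, -16], [48, -28]].
Characteristic polynomial det(A - λI) = λ^2 - 16 = 0.
Eigenvalues λ = -4, 4.
For λ=-4: (A-λI) row 1 is [32, -16], so an eigenvector is (1, 2).
For λ=4: (A-λI) row 1 is [24, -16], so an eigenvector is (-2, -3).
General solution: c_1e^(-4t)(1,2) + c_2e^(4t)(-2,-3).

x(t) = c_1e^(-4t) - 2c_2e^(4t), z(t) = 2c_1e^(-4t) - 3c_2e^(4t)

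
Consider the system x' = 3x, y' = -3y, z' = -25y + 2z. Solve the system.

x(t) = C_1e^(3t), y(t) = C_2e^(-3t), z(t) = 5C_2e^(-3t) + C_3e^(2t)

Coefficient matrix A = [[3, 0, 0], [0, -3, 0], [0, -25, 2]].
det(A - λI) = 0 gives eigenvalues λ = 3, -3, 2.
For λ=3: eigenvector (1,0,0).
For λ=-3: eigenvector (0,1,5).
For λ=2: eigenvector (0,0,1).
General solution: C_1e^(3t)(1,0,0) + C_2e^(-3t)(0,1,5) + C_3e^(2t)(0,0,1).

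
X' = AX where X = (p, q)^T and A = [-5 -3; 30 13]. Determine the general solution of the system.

Coefficient matrix A = [[-5, -3], [30, 13]].
Characteristic polynomial det(A - λI) = λ^2 - 8λ + 25 = 0.
Eigenvalues λ = 4 ± 3i (complex conjugate pair).
For λ=4+3i: an eigenvector is (0,1) - i(-1,3) = (0 + i, 1 - 3i).
A real fundamental pair from Re and Im of e^((4+3i)t)v: X_1 = e^(4t)(cos(3t)·(0,1) + sin(3t)·(-1,3)), X_2 = e^(4t)(sin(3t)·(0,1) - cos(3t)·(-1,3)).
General solution: c_1X_1 + c_2X_2.

p(t) = -c_1e^(4t)sin(3t) + c_2e^(4t)cos(3t), q(t) = 3c_1e^(4t)sin(3t) + c_1e^(4t)cos(3t) + c_2e^(4t)sin(3t) - 3c_2e^(4t)cos(3t)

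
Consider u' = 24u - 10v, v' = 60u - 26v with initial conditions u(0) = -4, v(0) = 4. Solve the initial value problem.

u(t) = -16e^(4t) + 12e^(-6t), v(t) = -32e^(4t) + 36e^(-6t)

Coefficient matrix A = [[24, -10], [60, -26]].
Characteristic polynomial det(A - λI) = λ^2 + 2λ - 24 = 0.
Eigenvalues λ = -6, 4.
For λ=-6: (A-λI) row 1 is [30, -10], so an eigenvector is (1, 3).
For λ=4: (A-λI) row 1 is [20, -10], so an eigenvector is (1, 2).
General solution: c_1e^(-6t)(1,3) + c_2e^(4t)(1,2).
Applying u(0)=-4, v(0)=4 gives c_1=12, c_2=-16.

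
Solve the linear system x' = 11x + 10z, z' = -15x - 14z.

Coefficient matrix A = [[11, 10], [-15, -14]].
Characteristic polynomial det(A - λI) = λ^2 + 3λ - 4 = 0.
Eigenvalues λ = -4, 1.
For λ=-4: (A-λI) row 1 is [15, 10], so an eigenvector is (2, -3).
For λ=1: (A-λI) row 1 is [10, 10], so an eigenvector is (-1, 1).
General solution: c_1e^(-4t)(2,-3) + c_2e^(t)(-1,1).

x(t) = 2c_1e^(-4t) - c_2e^(t), z(t) = -3c_1e^(-4t) + c_2e^(t)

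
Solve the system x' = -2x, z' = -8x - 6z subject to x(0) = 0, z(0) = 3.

x(t) = 0, z(t) = 3e^(-6t)

Coefficient matrix A = [[-2, 0], [-8, -6]].
Characteristic polynomial det(A - λI) = λ^2 + 8λ + 12 = 0.
Eigenvalues λ = -6, -2.
For λ=-6: (A-λI) row 1 is [4, 0], so an eigenvector is (0, 1).
For λ=-2: (A-λI) row 2 is [-8, -4], so an eigenvector is (1, -2).
General solution: K_1e^(-6t)(0,1) + K_2e^(-2t)(1,-2).
Applying x(0)=0, z(0)=3 gives K_1=3, K_2=0.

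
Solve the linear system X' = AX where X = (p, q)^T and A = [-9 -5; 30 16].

p(t) = -C_1e^(t) + C_2e^(6t), q(t) = 2C_1e^(t) - 3C_2e^(6t)

Coefficient matrix A = [[-9, -5], [30, 16]].
Characteristic polynomial det(A - λI) = λ^2 - 7λ + 6 = 0.
Eigenvalues λ = 1, 6.
For λ=1: (A-λI) row 1 is [-10, -5], so an eigenvector is (-1, 2).
For λ=6: (A-λI) row 1 is [-15, -5], so an eigenvector is (1, -3).
General solution: C_1e^(t)(-1,2) + C_2e^(6t)(1,-3).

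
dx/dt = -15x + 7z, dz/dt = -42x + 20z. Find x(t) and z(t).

Coefficient matrix A = [[-15, 7], [-42, 20]].
Characteristic polynomial det(A - λI) = λ^2 - 5λ - 6 = 0.
Eigenvalues λ = -1, 6.
For λ=-1: (A-λI) row 1 is [-14, 7], so an eigenvector is (-1, -2).
For λ=6: (A-λI) row 1 is [-21, 7], so an eigenvector is (-1, -3).
General solution: K_1e^(-t)(-1,-2) + K_2e^(6t)(-1,-3).

x(t) = -K_1e^(-t) - K_2e^(6t), z(t) = -2K_1e^(-t) - 3K_2e^(6t)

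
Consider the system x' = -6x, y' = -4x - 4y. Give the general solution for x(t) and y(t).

Coefficient matrix A = [[-6, 0], [-4, -4]].
Characteristic polynomial det(A - λI) = λ^2 + 10λ + 24 = 0.
Eigenvalues λ = -4, -6.
For λ=-4: (A-λI) row 1 is [-2, 0], so an eigenvector is (0, -1).
For λ=-6: (A-λI) row 2 is [-4, 2], so an eigenvector is (-1, -2).
General solution: K_1e^(-4t)(0,-1) + K_2e^(-6t)(-1,-2).

x(t) = -K_2e^(-6t), y(t) = -K_1e^(-4t) - 2K_2e^(-6t)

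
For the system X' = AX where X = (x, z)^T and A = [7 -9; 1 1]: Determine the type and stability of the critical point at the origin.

unstable improper node

A = [[7,-9],[1,1]]; det(A-λI) = λ^2 - 8λ + 16.
repeated λ = 4 with a single eigenvector.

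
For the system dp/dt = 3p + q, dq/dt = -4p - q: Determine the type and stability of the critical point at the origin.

A = [[3,1],[-4,-1]]; det(A-λI) = λ^2 - 2λ + 1.
repeated λ = 1 with a single eigenvector.

unstable improper node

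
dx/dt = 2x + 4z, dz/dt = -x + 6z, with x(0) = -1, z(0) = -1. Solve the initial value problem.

x(t) = -2te^(4t) - e^(4t), z(t) = -te^(4t) - e^(4t)

Coefficient matrix A = [[2, 4], [-1, 6]].
Characteristic polynomial det(A - λI) = λ^2 - 8λ + 16 = 0.
Single eigenvalue λ = 4 with algebraic multiplicity 2.
Eigenvector v = (-2,-1); generalized eigenvector w with (A-λI)w=v is (1,0).
General solution: e^(4t)[K_1·v + K_2·(t·v + w)].
Applying x(0)=-1, z(0)=-1 gives K_1=1, K_2=1.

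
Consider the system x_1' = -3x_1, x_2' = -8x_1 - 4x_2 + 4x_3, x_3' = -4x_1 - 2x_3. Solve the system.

Coefficient matrix A = [[-3, 0, 0], [-8, -4, 4], [-4, 0, -2]].
det(A - λI) = 0 gives eigenvalues λ = -3, -2, -4.
For λ=-3: eigenvector (1,8,4).
For λ=-2: eigenvector (0,2,1).
For λ=-4: eigenvector (0,1,0).
General solution: c_1e^(-3t)(1,8,4) + c_2e^(-2t)(0,2,1) + c_3e^(-4t)(0,1,0).

x_1(t) = c_1e^(-3t), x_2(t) = 8c_1e^(-3t) + 2c_2e^(-2t) + c_3e^(-4t), x_3(t) = 4c_1e^(-3t) + c_2e^(-2t)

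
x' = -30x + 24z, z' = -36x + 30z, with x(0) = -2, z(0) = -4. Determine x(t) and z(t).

Coefficient matrix A = [[-30, 24], [-36, 30]].
Characteristic polynomial det(A - λI) = λ^2 - 36 = 0.
Eigenvalues λ = 6, -6.
For λ=6: (A-λI) row 1 is [-36, 24], so an eigenvector is (2, 3).
For λ=-6: (A-λI) row 1 is [-24, 24], so an eigenvector is (-1, -1).
General solution: K_1e^(6t)(2,3) + K_2e^(-6t)(-1,-1).
Applying x(0)=-2, z(0)=-4 gives K_1=-2, K_2=-2.

x(t) = -4e^(6t) + 2e^(-6t), z(t) = -6e^(6t) + 2e^(-6t)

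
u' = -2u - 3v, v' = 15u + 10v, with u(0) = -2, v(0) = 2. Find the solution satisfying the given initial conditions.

Coefficient matrix A = [[-2, -3], [15, 10]].
Characteristic polynomial det(A - λI) = λ^2 - 8λ + 25 = 0.
Eigenvalues λ = 4 ± 3i (complex conjugate pair).
For λ=4+3i: an eigenvector is (-1,2) - i(0,-1) = (-1, 2 + i).
A real fundamental pair from Re and Im of e^((4+3i)t)v: X_1 = e^(4t)(cos(3t)·(-1,2) + sin(3t)·(0,-1)), X_2 = e^(4t)(sin(3t)·(-1,2) - cos(3t)·(0,-1)).
General solution: K_1X_1 + K_2X_2.
Applying u(0)=-2, v(0)=2 gives K_1=2, K_2=-2.

u(t) = 2e^(4t)sin(3t) - 2e^(4t)cos(3t), v(t) = -6e^(4t)sin(3t) + 2e^(4t)cos(3t)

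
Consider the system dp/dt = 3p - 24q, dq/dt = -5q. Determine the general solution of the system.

p(t) = -c_1e^(3t) + 3c_2e^(-5t), q(t) = c_2e^(-5t)

Coefficient matrix A = [[3, -24], [0, -5]].
Characteristic polynomial det(A - λI) = λ^2 + 2λ - 15 = 0.
Eigenvalues λ = 3, -5.
For λ=3: (A-λI) row 1 is [0, -24], so an eigenvector is (-1, 0).
For λ=-5: (A-λI) row 1 is [8, -24], so an eigenvector is (3, 1).
General solution: c_1e^(3t)(-1,0) + c_2e^(-5t)(3,1).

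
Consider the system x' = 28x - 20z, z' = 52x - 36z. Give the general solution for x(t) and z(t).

Coefficient matrix A = [[28, -20], [52, -36]].
Characteristic polynomial det(A - λI) = λ^2 + 8λ + 32 = 0.
Eigenvalues λ = -4 ± 4i (complex conjugate pair).
For λ=-4+4i: an eigenvector is (-2,-3) - i(-1,-2) = (-2 + i, -3 + 2i).
A real fundamental pair from Re and Im of e^((-4+4i)t)v: X_1 = e^(-4t)(cos(4t)·(-2,-3) + sin(4t)·(-1,-2)), X_2 = e^(-4t)(sin(4t)·(-2,-3) - cos(4t)·(-1,-2)).
General solution: c_1X_1 + c_2X_2.

x(t) = -c_1e^(-4t)sin(4t) - 2c_1e^(-4t)cos(4t) - 2c_2e^(-4t)sin(4t) + c_2e^(-4t)cos(4t), z(t) = -2c_1e^(-4t)sin(4t) - 3c_1e^(-4t)cos(4t) - 3c_2e^(-4t)sin(4t) + 2c_2e^(-4t)cos(4t)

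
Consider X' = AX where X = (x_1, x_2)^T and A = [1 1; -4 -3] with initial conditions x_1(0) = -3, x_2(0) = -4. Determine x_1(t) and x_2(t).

Coefficient matrix A = [[1, 1], [-4, -3]].
Characteristic polynomial det(A - λI) = λ^2 + 2λ + 1 = 0.
Single eigenvalue λ = -1 with algebraic multiplicity 2.
Eigenvector v = (-1,2); generalized eigenvector w with (A-λI)w=v is (1,-3).
General solution: e^(-t)[c_1·v + c_2·(t·v + w)].
Applying x_1(0)=-3, x_2(0)=-4 gives c_1=13, c_2=10.

x_1(t) = -10te^(-t) - 3e^(-t), x_2(t) = 20te^(-t) - 4e^(-t)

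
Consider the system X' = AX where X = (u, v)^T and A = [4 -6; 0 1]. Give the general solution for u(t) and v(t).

u(t) = 2K_1e^(t) + K_2e^(4t), v(t) = K_1e^(t)

Coefficient matrix A = [[4, -6], [0, 1]].
Characteristic polynomial det(A - λI) = λ^2 - 5λ + 4 = 0.
Eigenvalues λ = 1, 4.
For λ=1: (A-λI) row 1 is [3, -6], so an eigenvector is (2, 1).
For λ=4: (A-λI) row 1 is [0, -6], so an eigenvector is (1, 0).
General solution: K_1e^(t)(2,1) + K_2e^(4t)(1,0).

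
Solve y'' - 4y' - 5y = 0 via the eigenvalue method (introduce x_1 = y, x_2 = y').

Let x_1 = y, x_2 = y'. Then x_1' = x_2 and x_2' = 5x_1 + 4x_2.
A = [[0,1],[5,4]]; det(A-λI) = λ^2 - 4λ - 5.
Eigenvalues λ = -1, 5 with eigenvectors (1,-1), (1,5).

y(t) = K_1e^(-t) + K_2e^(5t)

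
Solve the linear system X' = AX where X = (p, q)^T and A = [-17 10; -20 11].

Coefficient matrix A = [[-17, 10], [-20, 11]].
Characteristic polynomial det(A - λI) = λ^2 + 6λ + 13 = 0.
Eigenvalues λ = -3 ± 2i (complex conjugate pair).
For λ=-3+2i: an eigenvector is (1,1) - i(-2,-3) = (1 + 2i, 1 + 3i).
A real fundamental pair from Re and Im of e^((-3+2i)t)v: X_1 = e^(-3t)(cos(2t)·(1,1) + sin(2t)·(-2,-3)), X_2 = e^(-3t)(sin(2t)·(1,1) - cos(2t)·(-2,-3)).
General solution: C_1X_1 + C_2X_2.

p(t) = -2C_1e^(-3t)sin(2t) + C_1e^(-3t)cos(2t) + C_2e^(-3t)sin(2t) + 2C_2e^(-3t)cos(2t), q(t) = -3C_1e^(-3t)sin(2t) + C_1e^(-3t)cos(2t) + C_2e^(-3t)sin(2t) + 3C_2e^(-3t)cos(2t)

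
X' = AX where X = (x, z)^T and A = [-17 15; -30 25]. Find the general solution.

x(t) = 2c_1e^(4t)sin(3t) - c_1e^(4t)cos(3t) - c_2e^(4t)sin(3t) - 2c_2e^(4t)cos(3t), z(t) = 3c_1e^(4t)sin(3t) - c_1e^(4t)cos(3t) - c_2e^(4t)sin(3t) - 3c_2e^(4t)cos(3t)

Coefficient matrix A = [[-17, 15], [-30, 25]].
Characteristic polynomial det(A - λI) = λ^2 - 8λ + 25 = 0.
Eigenvalues λ = 4 ± 3i (complex conjugate pair).
For λ=4+3i: an eigenvector is (-1,-1) - i(2,3) = (-1 - 2i, -1 - 3i).
A real fundamental pair from Re and Im of e^((4+3i)t)v: X_1 = e^(4t)(cos(3t)·(-1,-1) + sin(3t)·(2,3)), X_2 = e^(4t)(sin(3t)·(-1,-1) - cos(3t)·(2,3)).
General solution: c_1X_1 + c_2X_2.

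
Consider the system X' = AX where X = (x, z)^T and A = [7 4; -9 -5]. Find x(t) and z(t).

x(t) = -2c_1e^(t) - 2c_2te^(t) - c_2e^(t), z(t) = 3c_1e^(t) + 3c_2te^(t) + c_2e^(t)

Coefficient matrix A = [[7, 4], [-9, -5]].
Characteristic polynomial det(A - λI) = λ^2 - 2λ + 1 = 0.
Single eigenvalue λ = 1 with algebraic multiplicity 2.
Eigenvector v = (-2,3); generalized eigenvector w with (A-λI)w=v is (-1,1).
General solution: e^(t)[c_1·v + c_2·(t·v + w)].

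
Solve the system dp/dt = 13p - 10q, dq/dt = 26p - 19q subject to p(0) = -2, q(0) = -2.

Coefficient matrix A = [[13, -10], [26, -19]].
Characteristic polynomial det(A - λI) = λ^2 + 6λ + 13 = 0.
Eigenvalues λ = -3 ± 2i (complex conjugate pair).
For λ=-3+2i: an eigenvector is (1,2) - i(-2,-3) = (1 + 2i, 2 + 3i).
A real fundamental pair from Re and Im of e^((-3+2i)t)v: X_1 = e^(-3t)(cos(2t)·(1,2) + sin(2t)·(-2,-3)), X_2 = e^(-3t)(sin(2t)·(1,2) - cos(2t)·(-2,-3)).
General solution: K_1X_1 + K_2X_2.
Applying p(0)=-2, q(0)=-2 gives K_1=2, K_2=-2.

p(t) = -6e^(-3t)sin(2t) - 2e^(-3t)cos(2t), q(t) = -10e^(-3t)sin(2t) - 2e^(-3t)cos(2t)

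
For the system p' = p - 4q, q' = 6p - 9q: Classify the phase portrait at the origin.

stable node

A = [[1,-4],[6,-9]]; det(A-λI) = λ^2 + 8λ + 15.
λ = -5, -3: both negative.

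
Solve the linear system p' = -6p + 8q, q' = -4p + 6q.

p(t) = c_1e^(2t) - 2c_2e^(-2t), q(t) = c_1e^(2t) - c_2e^(-2t)

Coefficient matrix A = [[-6, 8], [-4, 6]].
Characteristic polynomial det(A - λI) = λ^2 - 4 = 0.
Eigenvalues λ = 2, -2.
For λ=2: (A-λI) row 1 is [-8, 8], so an eigenvector is (1, 1).
For λ=-2: (A-λI) row 1 is [-4, 8], so an eigenvector is (-2, -1).
General solution: c_1e^(2t)(1,1) + c_2e^(-2t)(-2,-1).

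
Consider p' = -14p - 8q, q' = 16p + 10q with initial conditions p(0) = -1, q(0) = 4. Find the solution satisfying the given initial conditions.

p(t) = -3e^(2t) + 2e^(-6t), q(t) = 6e^(2t) - 2e^(-6t)

Coefficient matrix A = [[-14, -8], [16, 10]].
Characteristic polynomial det(A - λI) = λ^2 + 4λ - 12 = 0.
Eigenvalues λ = -6, 2.
For λ=-6: (A-λI) row 1 is [-8, -8], so an eigenvector is (1, -1).
For λ=2: (A-λI) row 1 is [-16, -8], so an eigenvector is (1, -2).
General solution: K_1e^(-6t)(1,-1) + K_2e^(2t)(1,-2).
Applying p(0)=-1, q(0)=4 gives K_1=2, K_2=-3.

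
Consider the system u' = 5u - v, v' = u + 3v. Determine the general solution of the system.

u(t) = -K_1e^(4t) - K_2te^(4t) + K_2e^(4t), v(t) = -K_1e^(4t) - K_2te^(4t) + 2K_2e^(4t)

Coefficient matrix A = [[5, -1], [1, 3]].
Characteristic polynomial det(A - λI) = λ^2 - 8λ + 16 = 0.
Single eigenvalue λ = 4 with algebraic multiplicity 2.
Eigenvector v = (-1,-1); generalized eigenvector w with (A-λI)w=v is (1,2).
General solution: e^(4t)[K_1·v + K_2·(t·v + w)].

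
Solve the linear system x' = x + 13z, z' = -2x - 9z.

x(t) = -2C_1e^(-4t)sin(t) - 3C_1e^(-4t)cos(t) - 3C_2e^(-4t)sin(t) + 2C_2e^(-4t)cos(t), z(t) = C_1e^(-4t)sin(t) + C_1e^(-4t)cos(t) + C_2e^(-4t)sin(t) - C_2e^(-4t)cos(t)

Coefficient matrix A = [[1, 13], [-2, -9]].
Characteristic polynomial det(A - λI) = λ^2 + 8λ + 17 = 0.
Eigenvalues λ = -4 ± i (complex conjugate pair).
For λ=-4+i: an eigenvector is (-3,1) - i(-2,1) = (-3 + 2i, 1 - i).
A real fundamental pair from Re and Im of e^((-4+i)t)v: X_1 = e^(-4t)(cos(t)·(-3,1) + sin(t)·(-2,1)), X_2 = e^(-4t)(sin(t)·(-3,1) - cos(t)·(-2,1)).
General solution: C_1X_1 + C_2X_2.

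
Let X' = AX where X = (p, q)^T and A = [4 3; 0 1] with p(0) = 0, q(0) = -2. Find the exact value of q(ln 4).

-8

A = [[4,3],[0,1]]; eigenvalues λ = 4, 1.
Eigenvectors: (-1,0) for λ=4, (-1,1) for λ=1.
From the initial condition, c_1 = 2, c_2 = -2.
q(ln 4) = (2)(4^4)(0) + (-2)(4^1)(1) = -8.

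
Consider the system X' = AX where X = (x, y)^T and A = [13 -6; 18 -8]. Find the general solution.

Coefficient matrix A = [[13, -6], [18, -8]].
Characteristic polynomial det(A - λI) = λ^2 - 5λ + 4 = 0.
Eigenvalues λ = 1, 4.
For λ=1: (A-λI) row 1 is [12, -6], so an eigenvector is (-1, -2).
For λ=4: (A-λI) row 1 is [9, -6], so an eigenvector is (2, 3).
General solution: C_1e^(t)(-1,-2) + C_2e^(4t)(2,3).

x(t) = -C_1e^(t) + 2C_2e^(4t), y(t) = -2C_1e^(t) + 3C_2e^(4t)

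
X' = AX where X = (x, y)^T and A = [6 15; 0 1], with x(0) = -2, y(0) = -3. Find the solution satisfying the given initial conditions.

x(t) = -11e^(6t) + 9e^(t), y(t) = -3e^(t)

Coefficient matrix A = [[6, 15], [0, 1]].
Characteristic polynomial det(A - λI) = λ^2 - 7λ + 6 = 0.
Eigenvalues λ = 1, 6.
For λ=1: (A-λI) row 1 is [5, 15], so an eigenvector is (-3, 1).
For λ=6: (A-λI) row 1 is [0, 15], so an eigenvector is (1, 0).
General solution: C_1e^(t)(-3,1) + C_2e^(6t)(1,0).
Applying x(0)=-2, y(0)=-3 gives C_1=-3, C_2=-11.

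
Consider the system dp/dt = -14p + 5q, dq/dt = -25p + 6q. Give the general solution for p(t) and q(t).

Coefficient matrix A = [[-14, 5], [-25, 6]].
Characteristic polynomial det(A - λI) = λ^2 + 8λ + 41 = 0.
Eigenvalues λ = -4 ± 5i (complex conjugate pair).
For λ=-4+5i: an eigenvector is (-1,-2) - i(0,1) = (-1, -2 - i).
A real fundamental pair from Re and Im of e^((-4+5i)t)v: X_1 = e^(-4t)(cos(5t)·(-1,-2) + sin(5t)·(0,1)), X_2 = e^(-4t)(sin(5t)·(-1,-2) - cos(5t)·(0,1)).
General solution: c_1X_1 + c_2X_2.

p(t) = -c_1e^(-4t)cos(5t) - c_2e^(-4t)sin(5t), q(t) = c_1e^(-4t)sin(5t) - 2c_1e^(-4t)cos(5t) - 2c_2e^(-4t)sin(5t) - c_2e^(-4t)cos(5t)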